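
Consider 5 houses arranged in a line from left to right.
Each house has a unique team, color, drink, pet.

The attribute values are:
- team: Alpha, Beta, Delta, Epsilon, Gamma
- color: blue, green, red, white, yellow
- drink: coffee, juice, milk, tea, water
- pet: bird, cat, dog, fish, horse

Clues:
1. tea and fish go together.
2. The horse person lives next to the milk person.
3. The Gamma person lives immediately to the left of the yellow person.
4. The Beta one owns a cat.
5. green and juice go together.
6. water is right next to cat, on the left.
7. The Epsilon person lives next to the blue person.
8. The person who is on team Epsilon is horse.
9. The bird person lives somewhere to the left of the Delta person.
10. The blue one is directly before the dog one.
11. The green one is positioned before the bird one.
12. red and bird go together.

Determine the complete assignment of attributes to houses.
Solution:

House | Team | Color | Drink | Pet
----------------------------------
  1   | Epsilon | white | water | horse
  2   | Beta | blue | milk | cat
  3   | Alpha | green | juice | dog
  4   | Gamma | red | coffee | bird
  5   | Delta | yellow | tea | fish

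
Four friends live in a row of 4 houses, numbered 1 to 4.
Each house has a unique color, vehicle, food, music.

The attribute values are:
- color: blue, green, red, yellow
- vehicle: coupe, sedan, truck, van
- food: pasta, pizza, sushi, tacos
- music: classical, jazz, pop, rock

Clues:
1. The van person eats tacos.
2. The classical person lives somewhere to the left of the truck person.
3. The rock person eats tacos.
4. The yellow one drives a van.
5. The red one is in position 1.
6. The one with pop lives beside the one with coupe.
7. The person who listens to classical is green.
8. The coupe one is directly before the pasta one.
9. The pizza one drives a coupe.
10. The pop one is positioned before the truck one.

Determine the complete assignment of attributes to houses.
Solution:

House | Color | Vehicle | Food | Music
--------------------------------------
  1   | red | sedan | sushi | pop
  2   | green | coupe | pizza | classical
  3   | blue | truck | pasta | jazz
  4   | yellow | van | tacos | rock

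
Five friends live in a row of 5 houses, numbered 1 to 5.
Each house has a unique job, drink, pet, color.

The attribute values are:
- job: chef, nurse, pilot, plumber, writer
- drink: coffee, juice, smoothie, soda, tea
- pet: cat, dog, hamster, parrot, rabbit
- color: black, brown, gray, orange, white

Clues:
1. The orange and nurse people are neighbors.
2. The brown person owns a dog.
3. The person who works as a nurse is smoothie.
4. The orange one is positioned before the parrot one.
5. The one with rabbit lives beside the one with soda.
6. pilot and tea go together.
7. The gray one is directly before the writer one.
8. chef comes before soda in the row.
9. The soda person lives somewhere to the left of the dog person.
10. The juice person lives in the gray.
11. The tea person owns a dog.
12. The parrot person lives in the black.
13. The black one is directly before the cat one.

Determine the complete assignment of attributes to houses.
Solution:

House | Job | Drink | Pet | Color
---------------------------------
  1   | chef | juice | rabbit | gray
  2   | writer | soda | hamster | orange
  3   | nurse | smoothie | parrot | black
  4   | plumber | coffee | cat | white
  5   | pilot | tea | dog | brown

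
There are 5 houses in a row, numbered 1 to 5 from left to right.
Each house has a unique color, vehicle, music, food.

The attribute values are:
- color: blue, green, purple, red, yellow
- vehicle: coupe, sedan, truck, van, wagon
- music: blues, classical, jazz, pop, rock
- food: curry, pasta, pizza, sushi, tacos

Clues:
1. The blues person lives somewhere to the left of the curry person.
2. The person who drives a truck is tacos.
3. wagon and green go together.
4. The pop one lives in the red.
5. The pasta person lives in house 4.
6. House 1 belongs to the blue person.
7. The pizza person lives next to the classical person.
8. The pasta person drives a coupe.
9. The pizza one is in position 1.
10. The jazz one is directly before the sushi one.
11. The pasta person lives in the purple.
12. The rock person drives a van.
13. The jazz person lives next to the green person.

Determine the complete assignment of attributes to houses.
Solution:

House | Color | Vehicle | Music | Food
--------------------------------------
  1   | blue | sedan | jazz | pizza
  2   | green | wagon | classical | sushi
  3   | red | truck | pop | tacos
  4   | purple | coupe | blues | pasta
  5   | yellow | van | rock | curry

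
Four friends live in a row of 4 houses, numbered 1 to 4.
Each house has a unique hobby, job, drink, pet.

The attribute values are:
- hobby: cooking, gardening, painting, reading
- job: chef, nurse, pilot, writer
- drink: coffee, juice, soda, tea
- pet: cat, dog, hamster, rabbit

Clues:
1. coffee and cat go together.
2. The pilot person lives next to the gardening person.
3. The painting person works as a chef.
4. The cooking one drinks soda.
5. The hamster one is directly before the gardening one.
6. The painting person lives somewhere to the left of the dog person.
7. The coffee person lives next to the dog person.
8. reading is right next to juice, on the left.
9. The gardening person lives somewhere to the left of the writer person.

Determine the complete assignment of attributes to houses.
Solution:

House | Hobby | Job | Drink | Pet
---------------------------------
  1   | reading | pilot | tea | hamster
  2   | gardening | nurse | juice | rabbit
  3   | painting | chef | coffee | cat
  4   | cooking | writer | soda | dog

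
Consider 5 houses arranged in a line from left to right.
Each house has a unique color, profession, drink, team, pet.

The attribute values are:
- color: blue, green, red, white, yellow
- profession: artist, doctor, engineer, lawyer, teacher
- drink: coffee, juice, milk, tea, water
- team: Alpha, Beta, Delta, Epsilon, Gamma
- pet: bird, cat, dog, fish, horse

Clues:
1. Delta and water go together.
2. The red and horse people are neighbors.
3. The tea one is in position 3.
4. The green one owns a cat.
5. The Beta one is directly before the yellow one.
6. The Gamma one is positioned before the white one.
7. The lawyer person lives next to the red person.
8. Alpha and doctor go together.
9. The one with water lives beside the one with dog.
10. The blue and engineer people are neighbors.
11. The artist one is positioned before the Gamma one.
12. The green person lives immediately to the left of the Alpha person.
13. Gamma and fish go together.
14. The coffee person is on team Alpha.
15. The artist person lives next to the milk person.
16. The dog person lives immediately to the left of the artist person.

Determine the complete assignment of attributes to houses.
Solution:

House | Color | Profession | Drink | Team | Pet
-----------------------------------------------
  1   | green | lawyer | water | Delta | cat
  2   | red | doctor | coffee | Alpha | dog
  3   | blue | artist | tea | Beta | horse
  4   | yellow | engineer | milk | Gamma | fish
  5   | white | teacher | juice | Epsilon | bird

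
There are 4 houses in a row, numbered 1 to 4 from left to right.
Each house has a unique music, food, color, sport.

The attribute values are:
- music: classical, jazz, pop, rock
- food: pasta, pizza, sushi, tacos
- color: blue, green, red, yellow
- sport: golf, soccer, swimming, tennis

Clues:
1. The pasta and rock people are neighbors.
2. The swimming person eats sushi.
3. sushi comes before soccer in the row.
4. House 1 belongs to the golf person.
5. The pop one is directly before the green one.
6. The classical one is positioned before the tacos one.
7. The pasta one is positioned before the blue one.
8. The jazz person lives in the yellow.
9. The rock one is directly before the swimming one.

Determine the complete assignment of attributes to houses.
Solution:

House | Music | Food | Color | Sport
------------------------------------
  1   | pop | pasta | red | golf
  2   | rock | pizza | green | tennis
  3   | classical | sushi | blue | swimming
  4   | jazz | tacos | yellow | soccer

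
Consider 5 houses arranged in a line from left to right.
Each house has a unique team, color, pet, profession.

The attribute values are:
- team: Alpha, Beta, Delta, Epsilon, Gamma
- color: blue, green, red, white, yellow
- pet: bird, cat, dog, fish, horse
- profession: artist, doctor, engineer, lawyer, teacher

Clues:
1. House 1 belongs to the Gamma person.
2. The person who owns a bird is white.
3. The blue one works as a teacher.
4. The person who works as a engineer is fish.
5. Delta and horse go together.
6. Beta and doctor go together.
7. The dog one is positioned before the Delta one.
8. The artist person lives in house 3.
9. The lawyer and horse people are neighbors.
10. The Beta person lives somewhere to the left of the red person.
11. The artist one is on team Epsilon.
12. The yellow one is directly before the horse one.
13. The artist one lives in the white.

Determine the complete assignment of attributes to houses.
Solution:

House | Team | Color | Pet | Profession
---------------------------------------
  1   | Gamma | yellow | dog | lawyer
  2   | Delta | blue | horse | teacher
  3   | Epsilon | white | bird | artist
  4   | Beta | green | cat | doctor
  5   | Alpha | red | fish | engineer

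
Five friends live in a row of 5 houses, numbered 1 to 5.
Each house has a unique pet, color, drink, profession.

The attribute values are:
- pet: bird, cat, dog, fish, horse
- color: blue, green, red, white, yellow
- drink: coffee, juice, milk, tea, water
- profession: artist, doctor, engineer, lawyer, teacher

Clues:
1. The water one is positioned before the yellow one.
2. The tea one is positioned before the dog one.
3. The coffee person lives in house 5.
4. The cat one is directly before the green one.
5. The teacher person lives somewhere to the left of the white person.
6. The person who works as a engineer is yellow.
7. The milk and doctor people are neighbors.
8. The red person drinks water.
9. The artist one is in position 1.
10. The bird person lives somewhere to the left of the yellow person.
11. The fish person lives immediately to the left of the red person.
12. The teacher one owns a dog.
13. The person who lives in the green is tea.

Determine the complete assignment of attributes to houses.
Solution:

House | Pet | Color | Drink | Profession
----------------------------------------
  1   | cat | blue | milk | artist
  2   | fish | green | tea | doctor
  3   | dog | red | water | teacher
  4   | bird | white | juice | lawyer
  5   | horse | yellow | coffee | engineer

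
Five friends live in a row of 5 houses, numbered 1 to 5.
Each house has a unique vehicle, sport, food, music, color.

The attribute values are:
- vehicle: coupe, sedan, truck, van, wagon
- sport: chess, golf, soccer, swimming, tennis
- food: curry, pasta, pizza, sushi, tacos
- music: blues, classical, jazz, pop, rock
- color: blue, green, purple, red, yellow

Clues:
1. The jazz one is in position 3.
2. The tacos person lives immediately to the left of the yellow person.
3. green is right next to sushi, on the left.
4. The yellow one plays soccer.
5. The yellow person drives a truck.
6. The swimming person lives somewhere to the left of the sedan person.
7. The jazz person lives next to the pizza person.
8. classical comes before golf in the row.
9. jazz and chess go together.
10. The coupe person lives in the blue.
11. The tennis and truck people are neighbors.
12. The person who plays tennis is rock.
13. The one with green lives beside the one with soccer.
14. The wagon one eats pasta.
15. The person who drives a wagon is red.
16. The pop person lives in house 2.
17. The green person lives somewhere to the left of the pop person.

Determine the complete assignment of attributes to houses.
Solution:

House | Vehicle | Sport | Food | Music | Color
----------------------------------------------
  1   | van | tennis | tacos | rock | green
  2   | truck | soccer | sushi | pop | yellow
  3   | wagon | chess | pasta | jazz | red
  4   | coupe | swimming | pizza | classical | blue
  5   | sedan | golf | curry | blues | purple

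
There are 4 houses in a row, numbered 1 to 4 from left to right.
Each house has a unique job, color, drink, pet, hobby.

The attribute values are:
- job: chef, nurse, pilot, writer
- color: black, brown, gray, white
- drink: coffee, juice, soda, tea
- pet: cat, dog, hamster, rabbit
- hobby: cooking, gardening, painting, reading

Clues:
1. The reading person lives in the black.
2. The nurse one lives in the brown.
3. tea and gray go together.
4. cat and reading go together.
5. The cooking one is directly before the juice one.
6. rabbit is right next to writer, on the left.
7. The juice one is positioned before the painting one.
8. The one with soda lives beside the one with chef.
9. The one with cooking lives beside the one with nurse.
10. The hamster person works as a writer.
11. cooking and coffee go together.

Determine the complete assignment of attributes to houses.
Solution:

House | Job | Color | Drink | Pet | Hobby
-----------------------------------------
  1   | pilot | black | soda | cat | reading
  2   | chef | white | coffee | dog | cooking
  3   | nurse | brown | juice | rabbit | gardening
  4   | writer | gray | tea | hamster | painting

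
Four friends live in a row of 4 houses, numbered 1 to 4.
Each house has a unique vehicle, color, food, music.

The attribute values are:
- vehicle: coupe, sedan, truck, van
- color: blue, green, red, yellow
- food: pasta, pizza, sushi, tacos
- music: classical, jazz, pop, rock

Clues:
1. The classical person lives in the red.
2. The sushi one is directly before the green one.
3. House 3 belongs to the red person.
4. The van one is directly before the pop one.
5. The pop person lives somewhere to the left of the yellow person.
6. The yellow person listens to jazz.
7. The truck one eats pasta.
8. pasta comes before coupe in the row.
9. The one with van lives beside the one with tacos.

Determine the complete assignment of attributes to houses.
Solution:

House | Vehicle | Color | Food | Music
--------------------------------------
  1   | van | blue | sushi | rock
  2   | sedan | green | tacos | pop
  3   | truck | red | pasta | classical
  4   | coupe | yellow | pizza | jazz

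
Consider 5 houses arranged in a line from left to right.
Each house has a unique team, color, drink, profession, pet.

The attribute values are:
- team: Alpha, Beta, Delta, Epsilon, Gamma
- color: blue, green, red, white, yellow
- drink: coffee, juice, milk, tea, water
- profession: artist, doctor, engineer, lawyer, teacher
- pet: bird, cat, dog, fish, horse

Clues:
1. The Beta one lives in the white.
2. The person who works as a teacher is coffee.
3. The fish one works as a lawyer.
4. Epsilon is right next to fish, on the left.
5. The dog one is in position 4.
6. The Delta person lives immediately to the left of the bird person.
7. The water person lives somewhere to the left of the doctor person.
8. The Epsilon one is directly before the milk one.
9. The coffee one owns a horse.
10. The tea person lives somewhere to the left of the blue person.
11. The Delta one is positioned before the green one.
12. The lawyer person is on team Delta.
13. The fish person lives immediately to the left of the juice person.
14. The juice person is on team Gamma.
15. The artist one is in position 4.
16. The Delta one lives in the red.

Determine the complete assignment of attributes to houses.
Solution:

House | Team | Color | Drink | Profession | Pet
-----------------------------------------------
  1   | Epsilon | yellow | water | engineer | cat
  2   | Delta | red | milk | lawyer | fish
  3   | Gamma | green | juice | doctor | bird
  4   | Beta | white | tea | artist | dog
  5   | Alpha | blue | coffee | teacher | horse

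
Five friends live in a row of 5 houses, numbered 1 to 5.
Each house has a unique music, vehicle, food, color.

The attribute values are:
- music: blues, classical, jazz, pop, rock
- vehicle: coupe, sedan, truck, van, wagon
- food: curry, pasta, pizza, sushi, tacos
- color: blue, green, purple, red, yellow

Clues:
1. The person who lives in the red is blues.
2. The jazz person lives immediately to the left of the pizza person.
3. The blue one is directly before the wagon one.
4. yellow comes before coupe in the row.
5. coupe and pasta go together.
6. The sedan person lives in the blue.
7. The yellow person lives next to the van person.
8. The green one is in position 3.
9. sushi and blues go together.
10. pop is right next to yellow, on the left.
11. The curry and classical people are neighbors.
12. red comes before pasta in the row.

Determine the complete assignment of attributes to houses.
Solution:

House | Music | Vehicle | Food | Color
--------------------------------------
  1   | pop | sedan | tacos | blue
  2   | jazz | wagon | curry | yellow
  3   | classical | van | pizza | green
  4   | blues | truck | sushi | red
  5   | rock | coupe | pasta | purple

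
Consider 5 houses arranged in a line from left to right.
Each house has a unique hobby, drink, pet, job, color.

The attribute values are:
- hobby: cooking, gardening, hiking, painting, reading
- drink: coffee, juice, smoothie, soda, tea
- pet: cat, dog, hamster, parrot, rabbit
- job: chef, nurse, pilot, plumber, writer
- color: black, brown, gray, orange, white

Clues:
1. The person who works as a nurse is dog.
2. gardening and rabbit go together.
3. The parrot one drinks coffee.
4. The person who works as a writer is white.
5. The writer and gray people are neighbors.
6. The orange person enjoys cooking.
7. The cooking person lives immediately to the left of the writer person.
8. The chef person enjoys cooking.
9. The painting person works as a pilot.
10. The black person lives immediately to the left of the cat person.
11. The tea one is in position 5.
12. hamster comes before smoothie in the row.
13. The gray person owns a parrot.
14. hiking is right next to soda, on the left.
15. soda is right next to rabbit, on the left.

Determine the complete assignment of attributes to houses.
Solution:

House | Hobby | Drink | Pet | Job | Color
-----------------------------------------
  1   | hiking | juice | hamster | plumber | black
  2   | cooking | soda | cat | chef | orange
  3   | gardening | smoothie | rabbit | writer | white
  4   | painting | coffee | parrot | pilot | gray
  5   | reading | tea | dog | nurse | brown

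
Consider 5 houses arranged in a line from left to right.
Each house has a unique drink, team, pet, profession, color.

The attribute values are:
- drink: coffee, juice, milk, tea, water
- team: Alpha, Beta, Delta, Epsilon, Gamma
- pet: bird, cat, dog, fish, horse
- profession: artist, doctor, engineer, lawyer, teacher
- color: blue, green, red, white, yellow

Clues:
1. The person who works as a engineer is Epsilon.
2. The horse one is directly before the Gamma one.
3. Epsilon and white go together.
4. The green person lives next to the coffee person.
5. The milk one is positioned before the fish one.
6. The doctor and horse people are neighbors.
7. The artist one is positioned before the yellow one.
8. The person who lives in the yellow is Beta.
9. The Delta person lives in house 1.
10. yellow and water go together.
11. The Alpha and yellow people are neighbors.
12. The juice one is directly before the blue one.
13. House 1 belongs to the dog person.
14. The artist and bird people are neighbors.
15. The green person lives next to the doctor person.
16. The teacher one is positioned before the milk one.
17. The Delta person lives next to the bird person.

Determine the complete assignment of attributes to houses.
Solution:

House | Drink | Team | Pet | Profession | Color
-----------------------------------------------
  1   | juice | Delta | dog | artist | green
  2   | coffee | Alpha | bird | doctor | blue
  3   | water | Beta | horse | teacher | yellow
  4   | milk | Gamma | cat | lawyer | red
  5   | tea | Epsilon | fish | engineer | white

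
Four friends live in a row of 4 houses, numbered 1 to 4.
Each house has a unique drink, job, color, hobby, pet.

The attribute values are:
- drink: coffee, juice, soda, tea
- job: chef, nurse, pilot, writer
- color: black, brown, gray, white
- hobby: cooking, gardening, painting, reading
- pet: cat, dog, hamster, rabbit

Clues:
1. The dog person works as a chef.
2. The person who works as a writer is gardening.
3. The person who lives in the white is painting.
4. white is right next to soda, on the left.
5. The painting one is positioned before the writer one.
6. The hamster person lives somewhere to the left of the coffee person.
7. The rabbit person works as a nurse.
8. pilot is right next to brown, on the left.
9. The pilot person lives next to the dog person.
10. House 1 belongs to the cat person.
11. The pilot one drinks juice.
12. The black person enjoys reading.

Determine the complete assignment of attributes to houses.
Solution:

House | Drink | Job | Color | Hobby | Pet
-----------------------------------------
  1   | juice | pilot | white | painting | cat
  2   | soda | chef | brown | cooking | dog
  3   | tea | writer | gray | gardening | hamster
  4   | coffee | nurse | black | reading | rabbit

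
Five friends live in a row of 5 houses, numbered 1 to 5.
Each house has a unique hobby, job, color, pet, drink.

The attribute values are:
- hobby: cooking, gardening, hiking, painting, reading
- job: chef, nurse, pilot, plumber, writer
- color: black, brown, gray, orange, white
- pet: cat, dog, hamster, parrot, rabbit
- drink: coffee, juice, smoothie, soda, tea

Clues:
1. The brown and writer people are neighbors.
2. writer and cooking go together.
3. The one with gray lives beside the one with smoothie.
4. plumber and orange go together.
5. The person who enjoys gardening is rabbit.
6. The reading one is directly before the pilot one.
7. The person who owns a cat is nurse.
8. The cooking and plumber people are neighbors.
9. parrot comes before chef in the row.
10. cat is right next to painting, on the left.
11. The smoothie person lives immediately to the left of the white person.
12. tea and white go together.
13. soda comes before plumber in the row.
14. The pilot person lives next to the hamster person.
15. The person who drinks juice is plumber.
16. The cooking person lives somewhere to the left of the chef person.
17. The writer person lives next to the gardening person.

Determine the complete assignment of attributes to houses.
Solution:

House | Hobby | Job | Color | Pet | Drink
-----------------------------------------
  1   | reading | nurse | gray | cat | soda
  2   | painting | pilot | brown | parrot | smoothie
  3   | cooking | writer | white | hamster | tea
  4   | gardening | plumber | orange | rabbit | juice
  5   | hiking | chef | black | dog | coffee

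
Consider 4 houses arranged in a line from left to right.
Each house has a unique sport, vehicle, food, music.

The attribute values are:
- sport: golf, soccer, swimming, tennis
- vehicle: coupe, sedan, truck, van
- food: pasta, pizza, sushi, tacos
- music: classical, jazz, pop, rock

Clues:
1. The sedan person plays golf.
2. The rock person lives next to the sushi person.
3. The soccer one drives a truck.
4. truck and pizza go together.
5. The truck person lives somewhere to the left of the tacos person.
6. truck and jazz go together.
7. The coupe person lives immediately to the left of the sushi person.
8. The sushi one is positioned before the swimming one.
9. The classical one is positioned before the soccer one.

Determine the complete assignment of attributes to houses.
Solution:

House | Sport | Vehicle | Food | Music
--------------------------------------
  1   | tennis | coupe | pasta | rock
  2   | golf | sedan | sushi | classical
  3   | soccer | truck | pizza | jazz
  4   | swimming | van | tacos | pop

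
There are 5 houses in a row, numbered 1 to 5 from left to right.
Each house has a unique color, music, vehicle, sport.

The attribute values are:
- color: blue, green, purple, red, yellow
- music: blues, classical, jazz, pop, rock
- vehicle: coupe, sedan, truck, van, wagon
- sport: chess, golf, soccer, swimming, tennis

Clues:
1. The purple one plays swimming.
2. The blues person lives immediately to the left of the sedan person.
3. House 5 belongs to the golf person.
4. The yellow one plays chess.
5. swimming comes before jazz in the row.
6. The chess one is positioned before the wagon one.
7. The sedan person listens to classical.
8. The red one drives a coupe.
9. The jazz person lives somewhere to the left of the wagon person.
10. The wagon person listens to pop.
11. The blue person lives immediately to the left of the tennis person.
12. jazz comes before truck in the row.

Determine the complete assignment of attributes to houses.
Solution:

House | Color | Music | Vehicle | Sport
---------------------------------------
  1   | purple | blues | van | swimming
  2   | blue | classical | sedan | soccer
  3   | red | jazz | coupe | tennis
  4   | yellow | rock | truck | chess
  5   | green | pop | wagon | golf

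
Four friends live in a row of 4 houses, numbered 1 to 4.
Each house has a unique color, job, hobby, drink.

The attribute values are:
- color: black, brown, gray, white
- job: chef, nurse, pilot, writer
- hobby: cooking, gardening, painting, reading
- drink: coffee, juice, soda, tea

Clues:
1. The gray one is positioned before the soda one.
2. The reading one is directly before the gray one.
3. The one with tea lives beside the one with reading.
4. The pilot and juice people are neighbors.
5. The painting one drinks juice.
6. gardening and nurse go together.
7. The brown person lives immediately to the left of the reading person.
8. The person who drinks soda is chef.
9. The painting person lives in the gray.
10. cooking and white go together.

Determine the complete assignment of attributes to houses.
Solution:

House | Color | Job | Hobby | Drink
-----------------------------------
  1   | brown | nurse | gardening | tea
  2   | black | pilot | reading | coffee
  3   | gray | writer | painting | juice
  4   | white | chef | cooking | soda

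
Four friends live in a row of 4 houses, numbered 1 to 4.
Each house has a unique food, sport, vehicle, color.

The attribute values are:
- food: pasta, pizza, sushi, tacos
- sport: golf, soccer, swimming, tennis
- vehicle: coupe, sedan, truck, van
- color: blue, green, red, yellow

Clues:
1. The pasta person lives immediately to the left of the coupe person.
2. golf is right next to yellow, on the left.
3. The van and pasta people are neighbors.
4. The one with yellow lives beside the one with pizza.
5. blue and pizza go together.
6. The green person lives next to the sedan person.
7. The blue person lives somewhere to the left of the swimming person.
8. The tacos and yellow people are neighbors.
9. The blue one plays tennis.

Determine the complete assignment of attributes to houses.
Solution:

House | Food | Sport | Vehicle | Color
--------------------------------------
  1   | tacos | golf | van | green
  2   | pasta | soccer | sedan | yellow
  3   | pizza | tennis | coupe | blue
  4   | sushi | swimming | truck | red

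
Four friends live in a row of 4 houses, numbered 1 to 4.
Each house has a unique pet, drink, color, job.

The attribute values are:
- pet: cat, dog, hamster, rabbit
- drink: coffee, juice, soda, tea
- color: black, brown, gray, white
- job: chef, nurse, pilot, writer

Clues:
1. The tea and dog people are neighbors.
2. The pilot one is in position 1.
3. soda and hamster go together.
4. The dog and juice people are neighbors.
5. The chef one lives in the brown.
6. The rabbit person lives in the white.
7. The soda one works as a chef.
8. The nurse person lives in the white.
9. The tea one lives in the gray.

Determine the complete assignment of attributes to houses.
Solution:

House | Pet | Drink | Color | Job
---------------------------------
  1   | cat | tea | gray | pilot
  2   | dog | coffee | black | writer
  3   | rabbit | juice | white | nurse
  4   | hamster | soda | brown | chef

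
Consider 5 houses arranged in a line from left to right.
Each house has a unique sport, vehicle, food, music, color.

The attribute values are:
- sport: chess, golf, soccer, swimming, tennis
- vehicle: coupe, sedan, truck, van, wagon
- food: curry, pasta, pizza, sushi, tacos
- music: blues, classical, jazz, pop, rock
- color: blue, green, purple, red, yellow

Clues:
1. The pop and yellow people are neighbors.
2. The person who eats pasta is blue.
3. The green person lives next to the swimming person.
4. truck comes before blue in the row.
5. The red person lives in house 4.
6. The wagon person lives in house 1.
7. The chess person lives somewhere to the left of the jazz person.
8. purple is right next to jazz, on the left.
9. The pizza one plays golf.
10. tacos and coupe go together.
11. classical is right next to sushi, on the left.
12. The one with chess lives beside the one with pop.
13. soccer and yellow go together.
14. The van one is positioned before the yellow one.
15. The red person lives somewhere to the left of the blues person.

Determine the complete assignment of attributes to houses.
Solution:

House | Sport | Vehicle | Food | Music | Color
----------------------------------------------
  1   | chess | wagon | curry | classical | green
  2   | swimming | van | sushi | pop | purple
  3   | soccer | coupe | tacos | jazz | yellow
  4   | golf | truck | pizza | rock | red
  5   | tennis | sedan | pasta | blues | blue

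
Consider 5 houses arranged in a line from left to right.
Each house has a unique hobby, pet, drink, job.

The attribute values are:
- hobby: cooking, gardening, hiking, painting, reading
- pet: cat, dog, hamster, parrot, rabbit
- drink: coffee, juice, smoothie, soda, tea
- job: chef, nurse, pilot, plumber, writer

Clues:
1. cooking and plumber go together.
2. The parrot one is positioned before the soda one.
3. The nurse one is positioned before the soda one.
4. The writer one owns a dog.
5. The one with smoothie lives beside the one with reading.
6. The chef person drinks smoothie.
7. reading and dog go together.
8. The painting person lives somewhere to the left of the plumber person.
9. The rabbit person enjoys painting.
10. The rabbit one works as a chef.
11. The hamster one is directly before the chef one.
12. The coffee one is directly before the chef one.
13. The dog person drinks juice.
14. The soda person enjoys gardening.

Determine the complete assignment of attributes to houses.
Solution:

House | Hobby | Pet | Drink | Job
---------------------------------
  1   | hiking | hamster | coffee | nurse
  2   | painting | rabbit | smoothie | chef
  3   | reading | dog | juice | writer
  4   | cooking | parrot | tea | plumber
  5   | gardening | cat | soda | pilot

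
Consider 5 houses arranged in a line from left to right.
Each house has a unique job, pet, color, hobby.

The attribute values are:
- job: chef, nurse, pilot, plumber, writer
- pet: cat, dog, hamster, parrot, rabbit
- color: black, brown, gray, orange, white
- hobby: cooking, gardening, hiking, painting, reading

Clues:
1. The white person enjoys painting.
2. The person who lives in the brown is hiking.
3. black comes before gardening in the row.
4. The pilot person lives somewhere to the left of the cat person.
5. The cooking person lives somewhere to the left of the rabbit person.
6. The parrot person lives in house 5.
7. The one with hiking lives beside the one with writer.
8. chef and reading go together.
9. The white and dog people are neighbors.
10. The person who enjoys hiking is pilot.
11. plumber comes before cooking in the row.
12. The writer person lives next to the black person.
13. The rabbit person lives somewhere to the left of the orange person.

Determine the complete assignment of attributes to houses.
Solution:

House | Job | Pet | Color | Hobby
---------------------------------
  1   | plumber | hamster | white | painting
  2   | pilot | dog | brown | hiking
  3   | writer | cat | gray | cooking
  4   | chef | rabbit | black | reading
  5   | nurse | parrot | orange | gardening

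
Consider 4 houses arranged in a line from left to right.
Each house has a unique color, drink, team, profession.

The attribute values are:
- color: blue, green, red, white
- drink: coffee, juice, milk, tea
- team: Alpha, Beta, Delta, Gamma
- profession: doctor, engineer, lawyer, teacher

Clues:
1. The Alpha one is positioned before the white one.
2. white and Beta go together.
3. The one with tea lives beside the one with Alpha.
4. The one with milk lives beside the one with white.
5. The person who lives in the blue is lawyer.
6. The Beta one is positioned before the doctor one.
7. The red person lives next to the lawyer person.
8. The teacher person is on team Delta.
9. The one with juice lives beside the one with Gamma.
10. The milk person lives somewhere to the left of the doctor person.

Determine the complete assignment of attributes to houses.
Solution:

House | Color | Drink | Team | Profession
-----------------------------------------
  1   | red | tea | Delta | teacher
  2   | blue | milk | Alpha | lawyer
  3   | white | juice | Beta | engineer
  4   | green | coffee | Gamma | doctor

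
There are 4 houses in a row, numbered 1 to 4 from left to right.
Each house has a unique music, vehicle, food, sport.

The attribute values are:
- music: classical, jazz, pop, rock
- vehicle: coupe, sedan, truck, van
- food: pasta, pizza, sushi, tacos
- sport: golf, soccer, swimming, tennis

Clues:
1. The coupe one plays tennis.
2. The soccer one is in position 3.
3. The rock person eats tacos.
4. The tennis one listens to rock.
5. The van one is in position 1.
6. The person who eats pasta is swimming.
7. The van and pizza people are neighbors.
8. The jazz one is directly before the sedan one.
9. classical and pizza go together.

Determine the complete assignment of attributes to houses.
Solution:

House | Music | Vehicle | Food | Sport
--------------------------------------
  1   | jazz | van | pasta | swimming
  2   | classical | sedan | pizza | golf
  3   | pop | truck | sushi | soccer
  4   | rock | coupe | tacos | tennis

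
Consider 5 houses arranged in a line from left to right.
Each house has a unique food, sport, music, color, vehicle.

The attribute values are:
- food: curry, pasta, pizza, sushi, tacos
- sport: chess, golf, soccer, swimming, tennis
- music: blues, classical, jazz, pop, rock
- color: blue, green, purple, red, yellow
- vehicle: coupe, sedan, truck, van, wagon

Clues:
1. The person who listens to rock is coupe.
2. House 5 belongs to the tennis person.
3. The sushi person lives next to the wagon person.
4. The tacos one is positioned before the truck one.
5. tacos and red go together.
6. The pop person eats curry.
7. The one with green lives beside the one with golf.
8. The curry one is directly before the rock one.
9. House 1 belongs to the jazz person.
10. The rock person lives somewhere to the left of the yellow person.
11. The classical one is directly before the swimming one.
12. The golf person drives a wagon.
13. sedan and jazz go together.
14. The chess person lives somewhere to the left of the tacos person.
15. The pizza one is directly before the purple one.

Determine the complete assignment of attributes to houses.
Solution:

House | Food | Sport | Music | Color | Vehicle
----------------------------------------------
  1   | sushi | chess | jazz | green | sedan
  2   | pizza | golf | classical | blue | wagon
  3   | curry | swimming | pop | purple | van
  4   | tacos | soccer | rock | red | coupe
  5   | pasta | tennis | blues | yellow | truck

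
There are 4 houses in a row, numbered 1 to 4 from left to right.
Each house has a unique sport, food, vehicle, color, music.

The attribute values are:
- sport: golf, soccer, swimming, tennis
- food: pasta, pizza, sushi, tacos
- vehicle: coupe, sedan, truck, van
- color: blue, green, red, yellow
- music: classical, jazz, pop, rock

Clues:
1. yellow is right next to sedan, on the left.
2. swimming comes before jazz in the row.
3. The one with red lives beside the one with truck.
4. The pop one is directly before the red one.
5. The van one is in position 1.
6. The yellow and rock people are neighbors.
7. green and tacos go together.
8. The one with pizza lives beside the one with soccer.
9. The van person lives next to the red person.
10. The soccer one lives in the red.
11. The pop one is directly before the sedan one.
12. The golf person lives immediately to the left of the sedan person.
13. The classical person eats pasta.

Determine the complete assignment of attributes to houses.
Solution:

House | Sport | Food | Vehicle | Color | Music
----------------------------------------------
  1   | golf | pizza | van | yellow | pop
  2   | soccer | sushi | sedan | red | rock
  3   | swimming | pasta | truck | blue | classical
  4   | tennis | tacos | coupe | green | jazz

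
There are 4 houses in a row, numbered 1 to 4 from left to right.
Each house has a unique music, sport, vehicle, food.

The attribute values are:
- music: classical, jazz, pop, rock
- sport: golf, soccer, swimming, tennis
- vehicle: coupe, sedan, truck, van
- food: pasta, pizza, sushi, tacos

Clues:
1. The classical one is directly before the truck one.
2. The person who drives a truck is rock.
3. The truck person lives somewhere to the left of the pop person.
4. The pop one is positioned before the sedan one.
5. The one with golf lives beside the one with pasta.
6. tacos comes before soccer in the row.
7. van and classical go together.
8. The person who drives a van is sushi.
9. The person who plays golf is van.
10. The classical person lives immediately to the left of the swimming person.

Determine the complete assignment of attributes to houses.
Solution:

House | Music | Sport | Vehicle | Food
--------------------------------------
  1   | classical | golf | van | sushi
  2   | rock | swimming | truck | pasta
  3   | pop | tennis | coupe | tacos
  4   | jazz | soccer | sedan | pizza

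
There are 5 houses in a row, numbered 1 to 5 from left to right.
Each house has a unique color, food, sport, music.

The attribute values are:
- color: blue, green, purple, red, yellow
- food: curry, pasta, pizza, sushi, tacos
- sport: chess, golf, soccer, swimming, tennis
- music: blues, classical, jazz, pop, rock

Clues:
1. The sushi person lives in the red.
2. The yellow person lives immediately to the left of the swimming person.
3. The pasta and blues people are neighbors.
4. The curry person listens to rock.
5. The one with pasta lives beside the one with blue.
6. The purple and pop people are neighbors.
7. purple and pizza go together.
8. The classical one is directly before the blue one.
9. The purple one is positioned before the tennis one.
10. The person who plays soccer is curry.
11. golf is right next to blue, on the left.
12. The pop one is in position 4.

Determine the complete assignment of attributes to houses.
Solution:

House | Color | Food | Sport | Music
------------------------------------
  1   | yellow | pasta | golf | classical
  2   | blue | tacos | swimming | blues
  3   | purple | pizza | chess | jazz
  4   | red | sushi | tennis | pop
  5   | green | curry | soccer | rock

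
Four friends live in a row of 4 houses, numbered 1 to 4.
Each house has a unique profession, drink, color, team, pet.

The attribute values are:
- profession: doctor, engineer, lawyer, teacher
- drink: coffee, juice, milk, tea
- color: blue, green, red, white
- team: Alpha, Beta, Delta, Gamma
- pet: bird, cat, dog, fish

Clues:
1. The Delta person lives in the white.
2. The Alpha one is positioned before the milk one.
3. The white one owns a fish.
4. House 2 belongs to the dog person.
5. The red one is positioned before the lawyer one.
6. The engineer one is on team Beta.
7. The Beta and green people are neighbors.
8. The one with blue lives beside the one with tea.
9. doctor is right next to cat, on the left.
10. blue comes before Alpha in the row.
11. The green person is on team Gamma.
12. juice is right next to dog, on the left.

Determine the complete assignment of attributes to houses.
Solution:

House | Profession | Drink | Color | Team | Pet
-----------------------------------------------
  1   | engineer | juice | blue | Beta | bird
  2   | doctor | tea | green | Gamma | dog
  3   | teacher | coffee | red | Alpha | cat
  4   | lawyer | milk | white | Delta | fish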